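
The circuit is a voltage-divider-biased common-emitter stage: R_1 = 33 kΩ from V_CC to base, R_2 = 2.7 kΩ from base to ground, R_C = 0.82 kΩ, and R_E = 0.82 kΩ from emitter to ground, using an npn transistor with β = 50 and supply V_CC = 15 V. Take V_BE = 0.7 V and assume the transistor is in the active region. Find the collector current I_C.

I_C ≈ 0.49 mA

Thevenize the base divider: V_Th = V_CC·R_2/(R_1+R_2) = 15×2.7/35.7 = 1.13 V, R_Th = R_1‖R_2 = 2.5 kΩ.
Base-emitter loop: V_Th = I_B·R_Th + V_BE + (β+1)I_B·R_E, so I_B = (1.13 − 0.7) / (2.5 + 51×0.82) = 0.0098 mA.
I_C = β·I_B = 50×0.0098 = 0.49 mA, and I_E = (β+1)I_B = 0.5 mA.
V_CE = V_CC − I_C·R_C − I_E·R_E = 15 − 0.49×0.82 − 0.5×0.82 = 14.2 V.
V_CE = 14.2 V > 0.2 V confirms active-region operation.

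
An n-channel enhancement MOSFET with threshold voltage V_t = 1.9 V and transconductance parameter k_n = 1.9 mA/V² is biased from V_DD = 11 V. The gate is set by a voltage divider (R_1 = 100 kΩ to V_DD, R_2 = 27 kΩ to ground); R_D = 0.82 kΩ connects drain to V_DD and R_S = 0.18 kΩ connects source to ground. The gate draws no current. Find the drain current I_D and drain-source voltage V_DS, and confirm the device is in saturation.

V_G = V_DD·R_2/(R_1+R_2) = 11×27/127 = 2.34 V.
Assume saturation: I_D = (k_n/2)(V_GS − V_t)² with V_GS = V_G − I_D·R_S = 2.34 − 0.18·I_D.
Substituting gives 0.0308·I_D² − 1.15·I_D + 0.183 = 0, with roots I_D = 0.16 or 37.2 mA.
The root I_D = 37.2 mA gives V_GS = -4.36 V ≤ V_t, so take I_D = 0.16 mA.
Then V_GS = 2.31 V and V_DS = V_DD − I_D(R_D+R_S) = 11 − 0.16×1 = 10.8 V.
Saturation requires V_DS ≥ V_GS − V_t = 0.41 V; 10.8 ≥ 0.41 ✓.

I_D ≈ 0.16 mA, V_DS ≈ 11 V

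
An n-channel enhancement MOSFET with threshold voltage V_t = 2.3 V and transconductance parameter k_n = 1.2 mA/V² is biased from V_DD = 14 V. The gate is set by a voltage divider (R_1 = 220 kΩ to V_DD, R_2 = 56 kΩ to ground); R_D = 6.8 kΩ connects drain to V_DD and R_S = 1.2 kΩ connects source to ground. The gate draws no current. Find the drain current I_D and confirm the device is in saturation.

V_G = V_DD·R_2/(R_1+R_2) = 14×56/276 = 2.84 V.
Assume saturation: I_D = (k_n/2)(V_GS − V_t)² with V_GS = V_G − I_D·R_S = 2.84 − 1.2·I_D.
Substituting gives 0.864·I_D² − 1.78·I_D + 0.175 = 0, with roots I_D = 0.104 or 1.95 mA.
The root I_D = 1.95 mA gives V_GS = 0.495 V ≤ V_t, so take I_D = 0.104 mA.
Then V_GS = 2.72 V and V_DS = V_DD − I_D(R_D+R_S) = 14 − 0.104×8 = 13.2 V.
Saturation requires V_DS ≥ V_GS − V_t = 0.416 V; 13.2 ≥ 0.416 ✓.

I_D ≈ 0.1 mA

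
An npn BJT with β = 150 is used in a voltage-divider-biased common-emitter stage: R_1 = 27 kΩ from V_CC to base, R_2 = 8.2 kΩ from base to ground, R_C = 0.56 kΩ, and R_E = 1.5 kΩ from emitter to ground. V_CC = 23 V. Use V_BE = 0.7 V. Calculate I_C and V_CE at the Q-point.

I_C ≈ 3 mA, V_CE ≈ 17 V

Thevenize the base divider: V_Th = V_CC·R_2/(R_1+R_2) = 23×8.2/35.2 = 5.36 V, R_Th = R_1‖R_2 = 6.29 kΩ.
Base-emitter loop: V_Th = I_B·R_Th + V_BE + (β+1)I_B·R_E, so I_B = (5.36 − 0.7) / (6.29 + 151×1.5) = 0.02 mA.
I_C = β·I_B = 150×0.02 = 3 mA, and I_E = (β+1)I_B = 3.02 mA.
V_CE = V_CC − I_C·R_C − I_E·R_E = 23 − 3×0.56 − 3.02×1.5 = 16.8 V.
V_CE = 16.8 V > 0.2 V confirms active-region operation.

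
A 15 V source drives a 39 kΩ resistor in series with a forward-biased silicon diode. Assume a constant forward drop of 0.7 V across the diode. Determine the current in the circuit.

I ≈ 0.37 mA

KVL around the loop: 15 = V_D + I·R = 0.7 + I × 39 kΩ.
So I = (15 − 0.7) / 39 kΩ = 14.3 / 39 = 0.367 mA.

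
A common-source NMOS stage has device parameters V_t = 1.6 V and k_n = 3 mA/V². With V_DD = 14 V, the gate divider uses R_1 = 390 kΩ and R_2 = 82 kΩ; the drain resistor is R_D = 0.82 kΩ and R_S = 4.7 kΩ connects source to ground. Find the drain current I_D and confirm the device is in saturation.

I_D ≈ 0.12 mA

V_G = V_DD·R_2/(R_1+R_2) = 14×82/472 = 2.43 V.
Assume saturation: I_D = (k_n/2)(V_GS − V_t)² with V_GS = V_G − I_D·R_S = 2.43 − 4.7·I_D.
Substituting gives 33.1·I_D² − 12.7·I_D + 1.04 = 0, with roots I_D = 0.118 or 0.267 mA.
The root I_D = 0.267 mA gives V_GS = 1.18 V ≤ V_t, so take I_D = 0.118 mA.
Then V_GS = 1.88 V and V_DS = V_DD − I_D(R_D+R_S) = 14 − 0.118×5.52 = 13.4 V.
Saturation requires V_DS ≥ V_GS − V_t = 0.28 V; 13.4 ≥ 0.28 ✓.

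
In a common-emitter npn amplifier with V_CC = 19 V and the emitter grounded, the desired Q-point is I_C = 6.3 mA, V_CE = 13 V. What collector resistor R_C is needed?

Collector loop: V_CC = I_C·R_C + V_CE.
R_C = (V_CC − V_CE)/I_C = (19 − 13)/6.3 = 0.952 kΩ.

R_C ≈ 0.95 kΩ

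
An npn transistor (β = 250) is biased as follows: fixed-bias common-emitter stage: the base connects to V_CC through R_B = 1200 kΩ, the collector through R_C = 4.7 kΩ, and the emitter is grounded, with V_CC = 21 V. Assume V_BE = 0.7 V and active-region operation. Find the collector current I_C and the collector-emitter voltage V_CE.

I_C ≈ 4.2 mA, V_CE ≈ 1.1 V

Base loop: V_CC = I_B·R_B + V_BE, so I_B = (21 − 0.7)/1200 kΩ = 0.0169 mA.
In the active region I_C = β·I_B = 250 × 0.0169 = 4.23 mA.
Collector loop: V_CE = V_CC − I_C·R_C = 21 − 4.23×4.7 = 1.12 V.
Since V_CE = 1.12 V > V_CE(sat) ≈ 0.2 V, the transistor is in the active region as assumed.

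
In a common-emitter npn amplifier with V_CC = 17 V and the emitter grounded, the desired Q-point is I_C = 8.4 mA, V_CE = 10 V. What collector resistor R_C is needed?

Collector loop: V_CC = I_C·R_C + V_CE.
R_C = (V_CC − V_CE)/I_C = (17 − 10)/8.4 = 0.833 kΩ.

R_C ≈ 0.83 kΩ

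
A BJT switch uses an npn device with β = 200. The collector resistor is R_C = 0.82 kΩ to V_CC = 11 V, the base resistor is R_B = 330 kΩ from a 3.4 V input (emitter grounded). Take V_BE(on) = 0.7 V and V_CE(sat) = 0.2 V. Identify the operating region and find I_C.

active; I_C ≈ 1.6 mA

Assume active. Base-emitter loop: I_B = (V_BB − V_BE)/R_B = (3.4 − 0.7)/330 = 0.00818 mA.
I_C = β·I_B = 200×0.00818 = 1.64 mA.
V_CE = V_CC − I_C·R_C = 11 − 1.64×0.82 = 9.66 V > V_CE(sat), so the active-region assumption holds.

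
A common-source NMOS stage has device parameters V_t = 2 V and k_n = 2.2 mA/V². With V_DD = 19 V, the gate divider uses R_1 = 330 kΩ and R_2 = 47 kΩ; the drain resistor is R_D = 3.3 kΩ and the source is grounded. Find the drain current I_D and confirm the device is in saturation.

I_D ≈ 0.15 mA

V_G = V_DD·R_2/(R_1+R_2) = 19×47/377 = 2.37 V. With the source grounded, V_GS = V_G = 2.37 V.
Assume saturation: I_D = (k_n/2)(V_GS − V_t)² = (2.2/2)×(2.37 − 2)² = 1.1×0.369² = 0.15 mA.
V_DS = V_DD − I_D·R_D = 19 − 0.15×3.3 = 18.5 V.
Saturation requires V_DS ≥ V_GS − V_t = 0.369 V; 18.5 ≥ 0.369 ✓.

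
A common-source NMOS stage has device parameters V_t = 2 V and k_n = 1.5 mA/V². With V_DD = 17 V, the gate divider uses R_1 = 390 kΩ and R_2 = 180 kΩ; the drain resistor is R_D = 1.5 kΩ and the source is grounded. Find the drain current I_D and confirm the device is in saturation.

V_G = V_DD·R_2/(R_1+R_2) = 17×180/570 = 5.37 V. With the source grounded, V_GS = V_G = 5.37 V.
Assume saturation: I_D = (k_n/2)(V_GS − V_t)² = (1.5/2)×(5.37 − 2)² = 0.75×3.37² = 8.51 mA.
V_DS = V_DD − I_D·R_D = 17 − 8.51×1.5 = 4.24 V.
Saturation requires V_DS ≥ V_GS − V_t = 3.37 V; 4.24 ≥ 3.37 ✓.

I_D ≈ 8.5 mA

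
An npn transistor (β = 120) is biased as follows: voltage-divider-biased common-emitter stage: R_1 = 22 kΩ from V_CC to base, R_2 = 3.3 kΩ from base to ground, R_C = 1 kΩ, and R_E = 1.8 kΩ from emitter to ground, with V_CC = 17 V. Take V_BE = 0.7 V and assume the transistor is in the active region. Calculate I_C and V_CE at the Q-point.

Thevenize the base divider: V_Th = V_CC·R_2/(R_1+R_2) = 17×3.3/25.3 = 2.22 V, R_Th = R_1‖R_2 = 2.87 kΩ.
Base-emitter loop: V_Th = I_B·R_Th + V_BE + (β+1)I_B·R_E, so I_B = (2.22 − 0.7) / (2.87 + 121×1.8) = 0.00688 mA.
I_C = β·I_B = 120×0.00688 = 0.825 mA, and I_E = (β+1)I_B = 0.832 mA.
V_CE = V_CC − I_C·R_C − I_E·R_E = 17 − 0.825×1 − 0.832×1.8 = 14.7 V.
V_CE = 14.7 V > 0.2 V confirms active-region operation.

I_C ≈ 0.83 mA, V_CE ≈ 15 V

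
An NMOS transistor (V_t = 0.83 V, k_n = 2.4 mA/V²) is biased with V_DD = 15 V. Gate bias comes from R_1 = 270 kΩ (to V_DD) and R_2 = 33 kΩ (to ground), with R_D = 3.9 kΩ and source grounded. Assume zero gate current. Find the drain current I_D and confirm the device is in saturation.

V_G = V_DD·R_2/(R_1+R_2) = 15×33/303 = 1.63 V. With the source grounded, V_GS = V_G = 1.63 V.
Assume saturation: I_D = (k_n/2)(V_GS − V_t)² = (2.4/2)×(1.63 − 0.83)² = 1.2×0.804² = 0.775 mA.
V_DS = V_DD − I_D·R_D = 15 − 0.775×3.9 = 12 V.
Saturation requires V_DS ≥ V_GS − V_t = 0.804 V; 12 ≥ 0.804 ✓.

I_D ≈ 0.78 mA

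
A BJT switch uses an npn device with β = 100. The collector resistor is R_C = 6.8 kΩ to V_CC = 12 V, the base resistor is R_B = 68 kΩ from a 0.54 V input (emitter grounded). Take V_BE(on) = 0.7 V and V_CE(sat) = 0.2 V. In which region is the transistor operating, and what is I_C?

V_BB = 0.54 V ≤ V_BE(on) = 0.7 V, so the base-emitter junction is not forward biased.
The transistor is in cutoff: I_B = I_C = 0.

cutoff; I_C ≈ 0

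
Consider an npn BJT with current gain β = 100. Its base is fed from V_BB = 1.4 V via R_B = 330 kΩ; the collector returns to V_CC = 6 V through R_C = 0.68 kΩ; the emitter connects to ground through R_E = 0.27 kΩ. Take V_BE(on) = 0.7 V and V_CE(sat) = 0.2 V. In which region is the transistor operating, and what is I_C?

Assume active. Base-emitter loop: I_B = (V_BB − V_BE)/(R_B + (β+1)R_E) = (1.4 − 0.7)/(330 + 101×0.27) = 0.00196 mA.
I_C = β·I_B = 100×0.00196 = 0.196 mA.
V_CE = V_CC − I_C·R_C − I_E·R_E = 6 − 0.196×0.68 − 0.198×0.27 = 5.81 V > V_CE(sat), so the active-region assumption holds.

active; I_C ≈ 0.2 mA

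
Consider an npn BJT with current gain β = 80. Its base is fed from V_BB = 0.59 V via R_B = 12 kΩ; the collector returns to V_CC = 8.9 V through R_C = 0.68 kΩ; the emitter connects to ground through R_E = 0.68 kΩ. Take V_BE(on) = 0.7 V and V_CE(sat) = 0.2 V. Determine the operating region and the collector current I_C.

cutoff; I_C ≈ 0

V_BB = 0.59 V ≤ V_BE(on) = 0.7 V, so the base-emitter junction is not forward biased.
The transistor is in cutoff: I_B = I_C = 0.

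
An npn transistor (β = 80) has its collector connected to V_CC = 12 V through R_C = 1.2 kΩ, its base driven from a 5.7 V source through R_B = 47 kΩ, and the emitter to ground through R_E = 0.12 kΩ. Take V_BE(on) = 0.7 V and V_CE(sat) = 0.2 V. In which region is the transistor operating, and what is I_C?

active; I_C ≈ 7.1 mA

Assume active. Base-emitter loop: I_B = (V_BB − V_BE)/(R_B + (β+1)R_E) = (5.7 − 0.7)/(47 + 81×0.12) = 0.0882 mA.
I_C = β·I_B = 80×0.0882 = 7.05 mA.
V_CE = V_CC − I_C·R_C − I_E·R_E = 12 − 7.05×1.2 − 7.14×0.12 = 2.68 V > V_CE(sat), so the active-region assumption holds.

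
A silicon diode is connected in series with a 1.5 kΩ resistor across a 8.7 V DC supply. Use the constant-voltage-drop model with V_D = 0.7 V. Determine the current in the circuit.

KVL around the loop: 8.7 = V_D + I·R = 0.7 + I × 1.5 kΩ.
So I = (8.7 − 0.7) / 1.5 kΩ = 8 / 1.5 = 5.33 mA.

I ≈ 5.3 mA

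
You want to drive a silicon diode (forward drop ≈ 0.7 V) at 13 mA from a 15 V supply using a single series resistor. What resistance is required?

The resistor drops V_S − V_D = 15 − 0.7 = 14.3 V at 13 mA.
R = 14.3 V / 13 mA = 1.1 kΩ.

R ≈ 1.1 kΩ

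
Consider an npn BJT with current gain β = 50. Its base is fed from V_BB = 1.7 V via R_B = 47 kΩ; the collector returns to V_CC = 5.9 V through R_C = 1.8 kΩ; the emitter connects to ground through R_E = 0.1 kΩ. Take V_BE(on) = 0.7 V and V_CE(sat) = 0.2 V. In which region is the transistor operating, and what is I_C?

active; I_C ≈ 0.96 mA

Assume active. Base-emitter loop: I_B = (V_BB − V_BE)/(R_B + (β+1)R_E) = (1.7 − 0.7)/(47 + 51×0.1) = 0.0192 mA.
I_C = β·I_B = 50×0.0192 = 0.96 mA.
V_CE = V_CC − I_C·R_C − I_E·R_E = 5.9 − 0.96×1.8 − 0.979×0.1 = 4.07 V > V_CE(sat), so the active-region assumption holds.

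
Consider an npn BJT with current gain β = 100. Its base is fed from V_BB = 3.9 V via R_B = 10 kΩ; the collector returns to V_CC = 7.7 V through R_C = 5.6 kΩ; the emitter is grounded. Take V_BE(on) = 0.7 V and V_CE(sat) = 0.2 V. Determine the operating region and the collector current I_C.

saturation; I_C ≈ 1.3 mA

Assume active: I_B = (3.9 − 0.7)/10 = 0.32 mA, giving I_C = β·I_B = 32 mA.
But then V_CE = 7.7 − 32×5.6 = -172 V < V_CE(sat) = 0.2 V — impossible in the active region.
So the transistor is saturated. With V_CE = 0.2 V, I_C = (V_CC − 0.2)/R_C = 7.5/5.6 = 1.34 mA.
Check: β·I_B = 32 mA > I_C = 1.34 mA, confirming saturation.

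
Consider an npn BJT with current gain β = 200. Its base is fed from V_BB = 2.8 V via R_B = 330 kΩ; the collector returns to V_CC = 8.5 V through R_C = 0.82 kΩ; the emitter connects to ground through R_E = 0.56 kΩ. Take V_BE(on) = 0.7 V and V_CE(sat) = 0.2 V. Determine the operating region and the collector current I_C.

Assume active. Base-emitter loop: I_B = (V_BB − V_BE)/(R_B + (β+1)R_E) = (2.8 − 0.7)/(330 + 201×0.56) = 0.00475 mA.
I_C = β·I_B = 200×0.00475 = 0.949 mA.
V_CE = V_CC − I_C·R_C − I_E·R_E = 8.5 − 0.949×0.82 − 0.954×0.56 = 7.19 V > V_CE(sat), so the active-region assumption holds.

active; I_C ≈ 0.95 mA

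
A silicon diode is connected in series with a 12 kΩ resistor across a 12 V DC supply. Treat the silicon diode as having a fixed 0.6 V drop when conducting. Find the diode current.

I ≈ 0.95 mA

KVL around the loop: 12 = V_D + I·R = 0.6 + I × 12 kΩ.
So I = (12 − 0.6) / 12 kΩ = 11.4 / 12 = 0.95 mA.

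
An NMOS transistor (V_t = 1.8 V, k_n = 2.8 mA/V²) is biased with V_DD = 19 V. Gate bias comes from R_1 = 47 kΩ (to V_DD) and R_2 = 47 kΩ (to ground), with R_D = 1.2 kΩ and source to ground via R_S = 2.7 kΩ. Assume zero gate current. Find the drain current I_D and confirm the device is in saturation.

I_D ≈ 2.4 mA

V_G = V_DD·R_2/(R_1+R_2) = 19×47/94 = 9.5 V.
Assume saturation: I_D = (k_n/2)(V_GS − V_t)² with V_GS = V_G − I_D·R_S = 9.5 − 2.7·I_D.
Substituting gives 10.2·I_D² − 59.2·I_D + 83 = 0, with roots I_D = 2.37 or 3.43 mA.
The root I_D = 3.43 mA gives V_GS = 0.234 V ≤ V_t, so take I_D = 2.37 mA.
Then V_GS = 3.1 V and V_DS = V_DD − I_D(R_D+R_S) = 19 − 2.37×3.9 = 9.76 V.
Saturation requires V_DS ≥ V_GS − V_t = 1.3 V; 9.76 ≥ 1.3 ✓.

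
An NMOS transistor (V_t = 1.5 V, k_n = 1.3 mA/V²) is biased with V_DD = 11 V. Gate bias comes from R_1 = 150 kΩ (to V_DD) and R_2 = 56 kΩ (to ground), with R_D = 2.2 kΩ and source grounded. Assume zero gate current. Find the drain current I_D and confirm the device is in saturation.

I_D ≈ 1.4 mA

V_G = V_DD·R_2/(R_1+R_2) = 11×56/206 = 2.99 V. With the source grounded, V_GS = V_G = 2.99 V.
Assume saturation: I_D = (k_n/2)(V_GS − V_t)² = (1.3/2)×(2.99 − 1.5)² = 0.65×1.49² = 1.44 mA.
V_DS = V_DD − I_D·R_D = 11 − 1.44×2.2 = 7.82 V.
Saturation requires V_DS ≥ V_GS − V_t = 1.49 V; 7.82 ≥ 1.49 ✓.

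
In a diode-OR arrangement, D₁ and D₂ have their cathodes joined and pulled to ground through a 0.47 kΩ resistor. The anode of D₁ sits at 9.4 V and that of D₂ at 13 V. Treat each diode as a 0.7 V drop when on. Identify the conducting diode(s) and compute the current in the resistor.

Only D₂ conducts; I_R ≈ 26 mA

Assume both conduct. Then node N would need to be at both 9.4−0.7 = 8.7 V and 13−0.7 = 12.3 V, which is impossible.
Assume only D₂ conducts: V_N = 13 − 0.7 = 12.3 V, so I_R = 12.3/0.47 = 26.2 mA.
Check D₁: its anode-to-cathode voltage is 9.4 − 12.3 = -2.9 V < 0.7 V, so it is off. The assumption is consistent.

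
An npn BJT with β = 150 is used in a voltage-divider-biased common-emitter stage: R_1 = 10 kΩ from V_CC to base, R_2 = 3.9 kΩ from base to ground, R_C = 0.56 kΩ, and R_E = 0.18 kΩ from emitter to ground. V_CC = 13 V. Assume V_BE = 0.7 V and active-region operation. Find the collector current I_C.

I_C ≈ 15 mA

Thevenize the base divider: V_Th = V_CC·R_2/(R_1+R_2) = 13×3.9/13.9 = 3.65 V, R_Th = R_1‖R_2 = 2.81 kΩ.
Base-emitter loop: V_Th = I_B·R_Th + V_BE + (β+1)I_B·R_E, so I_B = (3.65 − 0.7) / (2.81 + 151×0.18) = 0.0983 mA.
I_C = β·I_B = 150×0.0983 = 14.7 mA, and I_E = (β+1)I_B = 14.8 mA.
V_CE = V_CC − I_C·R_C − I_E·R_E = 13 − 14.7×0.56 − 14.8×0.18 = 2.07 V.
V_CE = 2.07 V > 0.2 V confirms active-region operation.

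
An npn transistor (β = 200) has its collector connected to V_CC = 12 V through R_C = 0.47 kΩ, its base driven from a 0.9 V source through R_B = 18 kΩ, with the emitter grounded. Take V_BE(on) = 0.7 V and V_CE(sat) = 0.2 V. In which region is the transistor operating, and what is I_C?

active; I_C ≈ 2.2 mA

Assume active. Base-emitter loop: I_B = (V_BB − V_BE)/R_B = (0.9 − 0.7)/18 = 0.0111 mA.
I_C = β·I_B = 200×0.0111 = 2.22 mA.
V_CE = V_CC − I_C·R_C = 12 − 2.22×0.47 = 11 V > V_CE(sat), so the active-region assumption holds.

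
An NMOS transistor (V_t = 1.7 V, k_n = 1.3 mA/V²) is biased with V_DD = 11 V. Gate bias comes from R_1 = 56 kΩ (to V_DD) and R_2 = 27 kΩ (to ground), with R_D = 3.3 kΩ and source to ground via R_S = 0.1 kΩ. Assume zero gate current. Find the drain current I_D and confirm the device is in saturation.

I_D ≈ 1.9 mA

V_G = V_DD·R_2/(R_1+R_2) = 11×27/83 = 3.58 V.
Assume saturation: I_D = (k_n/2)(V_GS − V_t)² with V_GS = V_G − I_D·R_S = 3.58 − 0.1·I_D.
Substituting gives 0.0065·I_D² − 1.24·I_D + 2.29 = 0, with roots I_D = 1.86 or 190 mA.
The root I_D = 190 mA gives V_GS = -15.4 V ≤ V_t, so take I_D = 1.86 mA.
Then V_GS = 3.39 V and V_DS = V_DD − I_D(R_D+R_S) = 11 − 1.86×3.4 = 4.67 V.
Saturation requires V_DS ≥ V_GS − V_t = 1.69 V; 4.67 ≥ 1.69 ✓.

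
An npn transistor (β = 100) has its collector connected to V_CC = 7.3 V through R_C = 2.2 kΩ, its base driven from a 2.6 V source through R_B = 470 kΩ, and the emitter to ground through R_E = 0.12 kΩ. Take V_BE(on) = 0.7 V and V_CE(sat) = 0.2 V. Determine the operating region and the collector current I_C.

active; I_C ≈ 0.39 mA

Assume active. Base-emitter loop: I_B = (V_BB − V_BE)/(R_B + (β+1)R_E) = (2.6 − 0.7)/(470 + 101×0.12) = 0.00394 mA.
I_C = β·I_B = 100×0.00394 = 0.394 mA.
V_CE = V_CC − I_C·R_C − I_E·R_E = 7.3 − 0.394×2.2 − 0.398×0.12 = 6.39 V > V_CE(sat), so the active-region assumption holds.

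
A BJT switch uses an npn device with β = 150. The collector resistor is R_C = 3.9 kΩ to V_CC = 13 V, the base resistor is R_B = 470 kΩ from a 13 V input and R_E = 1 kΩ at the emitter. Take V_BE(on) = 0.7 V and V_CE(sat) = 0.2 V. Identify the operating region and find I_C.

saturation; I_C ≈ 2.6 mA

Assume active: I_B = (13 − 0.7)/(470 + 151×1) = 0.0198 mA, I_C = β·I_B = 2.97 mA.
Then V_CE = 13 − 2.97×3.9 − 2.99×1 = -1.58 V < 0.2 V — the active assumption fails.
Re-solve with V_CE = 0.2 V. KCL at the emitter: V_E/R_E = (V_BB−0.7−V_E)/R_B + (V_CC−0.2−V_E)/R_C, giving V_E = 2.63 V.
I_C = (V_CC − 0.2 − V_E)/R_C = (12.8 − 2.63)/3.9 = 2.61 mA.
Check: I_B = (12.3 − 2.63)/470 = 0.0206 mA, and β·I_B = 3.09 mA > I_C, confirming saturation.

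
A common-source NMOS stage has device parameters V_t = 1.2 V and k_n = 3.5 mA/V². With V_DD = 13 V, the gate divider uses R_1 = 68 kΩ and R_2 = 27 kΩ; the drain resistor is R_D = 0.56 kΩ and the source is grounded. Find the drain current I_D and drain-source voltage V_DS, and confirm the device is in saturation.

I_D ≈ 11 mA, V_DS ≈ 6.9 V

V_G = V_DD·R_2/(R_1+R_2) = 13×27/95 = 3.69 V. With the source grounded, V_GS = V_G = 3.69 V.
Assume saturation: I_D = (k_n/2)(V_GS − V_t)² = (3.5/2)×(3.69 − 1.2)² = 1.75×2.49² = 10.9 mA.
V_DS = V_DD − I_D·R_D = 13 − 10.9×0.56 = 6.9 V.
Saturation requires V_DS ≥ V_GS − V_t = 2.49 V; 6.9 ≥ 2.49 ✓.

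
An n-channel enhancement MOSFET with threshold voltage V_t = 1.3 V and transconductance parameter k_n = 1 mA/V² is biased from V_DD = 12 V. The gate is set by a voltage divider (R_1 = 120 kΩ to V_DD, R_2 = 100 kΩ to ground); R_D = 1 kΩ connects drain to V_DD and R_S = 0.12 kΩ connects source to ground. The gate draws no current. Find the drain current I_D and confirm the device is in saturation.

I_D ≈ 5.9 mA

V_G = V_DD·R_2/(R_1+R_2) = 12×100/220 = 5.45 V.
Assume saturation: I_D = (k_n/2)(V_GS − V_t)² with V_GS = V_G − I_D·R_S = 5.45 − 0.12·I_D.
Substituting gives 0.0072·I_D² − 1.5·I_D + 8.63 = 0, with roots I_D = 5.93 or 202 mA.
The root I_D = 202 mA gives V_GS = -18.8 V ≤ V_t, so take I_D = 5.93 mA.
Then V_GS = 4.74 V and V_DS = V_DD − I_D(R_D+R_S) = 12 − 5.93×1.12 = 5.36 V.
Saturation requires V_DS ≥ V_GS − V_t = 3.44 V; 5.36 ≥ 3.44 ✓.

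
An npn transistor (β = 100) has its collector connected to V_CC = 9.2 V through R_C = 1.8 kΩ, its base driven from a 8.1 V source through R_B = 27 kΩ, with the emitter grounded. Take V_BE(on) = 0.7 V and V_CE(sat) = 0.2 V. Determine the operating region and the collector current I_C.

Assume active: I_B = (8.1 − 0.7)/27 = 0.274 mA, giving I_C = β·I_B = 27.4 mA.
But then V_CE = 9.2 − 27.4×1.8 = -40.1 V < V_CE(sat) = 0.2 V — impossible in the active region.
So the transistor is saturated. With V_CE = 0.2 V, I_C = (V_CC − 0.2)/R_C = 9/1.8 = 5 mA.
Check: β·I_B = 27.4 mA > I_C = 5 mA, confirming saturation.

saturation; I_C ≈ 5 mA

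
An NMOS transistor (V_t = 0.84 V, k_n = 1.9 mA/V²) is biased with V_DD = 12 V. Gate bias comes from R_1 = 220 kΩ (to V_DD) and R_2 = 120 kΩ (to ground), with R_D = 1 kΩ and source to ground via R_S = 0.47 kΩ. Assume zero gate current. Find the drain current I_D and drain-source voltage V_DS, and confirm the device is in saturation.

V_G = V_DD·R_2/(R_1+R_2) = 12×120/340 = 4.24 V.
Assume saturation: I_D = (k_n/2)(V_GS − V_t)² with V_GS = V_G − I_D·R_S = 4.24 − 0.47·I_D.
Substituting gives 0.21·I_D² − 4.03·I_D + 11 = 0, with roots I_D = 3.27 or 15.9 mA.
The root I_D = 15.9 mA gives V_GS = -3.26 V ≤ V_t, so take I_D = 3.27 mA.
Then V_GS = 2.7 V and V_DS = V_DD − I_D(R_D+R_S) = 12 − 3.27×1.47 = 7.19 V.
Saturation requires V_DS ≥ V_GS − V_t = 1.86 V; 7.19 ≥ 1.86 ✓.

I_D ≈ 3.3 mA, V_DS ≈ 7.2 V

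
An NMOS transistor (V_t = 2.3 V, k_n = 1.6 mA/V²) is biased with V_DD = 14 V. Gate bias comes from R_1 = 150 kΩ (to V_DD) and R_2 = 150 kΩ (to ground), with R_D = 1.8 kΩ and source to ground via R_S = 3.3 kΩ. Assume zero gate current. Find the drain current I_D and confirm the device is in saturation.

I_D ≈ 1.1 mA

V_G = V_DD·R_2/(R_1+R_2) = 14×150/300 = 7 V.
Assume saturation: I_D = (k_n/2)(V_GS − V_t)² with V_GS = V_G − I_D·R_S = 7 − 3.3·I_D.
Substituting gives 8.71·I_D² − 25.8·I_D + 17.7 = 0, with roots I_D = 1.07 or 1.89 mA.
The root I_D = 1.89 mA gives V_GS = 0.763 V ≤ V_t, so take I_D = 1.07 mA.
Then V_GS = 3.46 V and V_DS = V_DD − I_D(R_D+R_S) = 14 − 1.07×5.1 = 8.53 V.
Saturation requires V_DS ≥ V_GS − V_t = 1.16 V; 8.53 ≥ 1.16 ✓.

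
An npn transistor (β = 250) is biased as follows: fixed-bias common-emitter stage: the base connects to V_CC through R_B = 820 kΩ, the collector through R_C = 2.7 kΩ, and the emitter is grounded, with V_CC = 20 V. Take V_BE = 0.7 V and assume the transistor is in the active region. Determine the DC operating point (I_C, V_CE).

I_C ≈ 5.9 mA, V_CE ≈ 4.1 V

Base loop: V_CC = I_B·R_B + V_BE, so I_B = (20 − 0.7)/820 kΩ = 0.0235 mA.
In the active region I_C = β·I_B = 250 × 0.0235 = 5.88 mA.
Collector loop: V_CE = V_CC − I_C·R_C = 20 − 5.88×2.7 = 4.11 V.
Since V_CE = 4.11 V > V_CE(sat) ≈ 0.2 V, the transistor is in the active region as assumed.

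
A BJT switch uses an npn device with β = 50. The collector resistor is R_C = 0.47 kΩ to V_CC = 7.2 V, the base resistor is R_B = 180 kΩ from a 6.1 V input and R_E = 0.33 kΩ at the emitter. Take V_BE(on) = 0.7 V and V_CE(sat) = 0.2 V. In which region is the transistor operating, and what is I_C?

Assume active. Base-emitter loop: I_B = (V_BB − V_BE)/(R_B + (β+1)R_E) = (6.1 − 0.7)/(180 + 51×0.33) = 0.0274 mA.
I_C = β·I_B = 50×0.0274 = 1.37 mA.
V_CE = V_CC − I_C·R_C − I_E·R_E = 7.2 − 1.37×0.47 − 1.4×0.33 = 6.09 V > V_CE(sat), so the active-region assumption holds.

active; I_C ≈ 1.4 mA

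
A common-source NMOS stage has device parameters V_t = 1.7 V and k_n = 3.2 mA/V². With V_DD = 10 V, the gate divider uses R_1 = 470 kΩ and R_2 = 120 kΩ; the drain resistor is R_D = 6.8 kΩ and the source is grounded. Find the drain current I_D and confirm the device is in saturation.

I_D ≈ 0.18 mA

V_G = V_DD·R_2/(R_1+R_2) = 10×120/590 = 2.03 V. With the source grounded, V_GS = V_G = 2.03 V.
Assume saturation: I_D = (k_n/2)(V_GS − V_t)² = (3.2/2)×(2.03 − 1.7)² = 1.6×0.334² = 0.178 mA.
V_DS = V_DD − I_D·R_D = 10 − 0.178×6.8 = 8.79 V.
Saturation requires V_DS ≥ V_GS − V_t = 0.334 V; 8.79 ≥ 0.334 ✓.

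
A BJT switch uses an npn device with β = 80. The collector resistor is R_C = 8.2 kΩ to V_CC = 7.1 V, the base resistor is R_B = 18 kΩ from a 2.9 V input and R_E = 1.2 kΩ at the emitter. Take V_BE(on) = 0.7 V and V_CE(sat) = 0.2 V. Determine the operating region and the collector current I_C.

Assume active: I_B = (2.9 − 0.7)/(18 + 81×1.2) = 0.0191 mA, I_C = β·I_B = 1.53 mA.
Then V_CE = 7.1 − 1.53×8.2 − 1.55×1.2 = -7.28 V < 0.2 V — the active assumption fails.
Re-solve with V_CE = 0.2 V. KCL at the emitter: V_E/R_E = (V_BB−0.7−V_E)/R_B + (V_CC−0.2−V_E)/R_C, giving V_E = 0.953 V.
I_C = (V_CC − 0.2 − V_E)/R_C = (6.9 − 0.953)/8.2 = 0.725 mA.
Check: I_B = (2.2 − 0.953)/18 = 0.0693 mA, and β·I_B = 5.54 mA > I_C, confirming saturation.

saturation; I_C ≈ 0.73 mA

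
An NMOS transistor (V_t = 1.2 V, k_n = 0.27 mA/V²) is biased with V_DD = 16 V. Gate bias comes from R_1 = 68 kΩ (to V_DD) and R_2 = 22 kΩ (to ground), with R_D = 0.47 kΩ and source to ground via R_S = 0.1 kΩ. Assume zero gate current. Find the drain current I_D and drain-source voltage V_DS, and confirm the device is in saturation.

I_D ≈ 0.93 mA, V_DS ≈ 15 V

V_G = V_DD·R_2/(R_1+R_2) = 16×22/90 = 3.91 V.
Assume saturation: I_D = (k_n/2)(V_GS − V_t)² with V_GS = V_G − I_D·R_S = 3.91 − 0.1·I_D.
Substituting gives 0.00135·I_D² − 1.07·I_D + 0.992 = 0, with roots I_D = 0.926 or 794 mA.
The root I_D = 794 mA gives V_GS = -75.5 V ≤ V_t, so take I_D = 0.926 mA.
Then V_GS = 3.82 V and V_DS = V_DD − I_D(R_D+R_S) = 16 − 0.926×0.57 = 15.5 V.
Saturation requires V_DS ≥ V_GS − V_t = 2.62 V; 15.5 ≥ 2.62 ✓.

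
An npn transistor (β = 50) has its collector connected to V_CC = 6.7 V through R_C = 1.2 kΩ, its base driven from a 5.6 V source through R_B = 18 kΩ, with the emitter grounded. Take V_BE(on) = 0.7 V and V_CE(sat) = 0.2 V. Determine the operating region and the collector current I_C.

saturation; I_C ≈ 5.4 mA

Assume active: I_B = (5.6 − 0.7)/18 = 0.272 mA, giving I_C = β·I_B = 13.6 mA.
But then V_CE = 6.7 − 13.6×1.2 = -9.63 V < V_CE(sat) = 0.2 V — impossible in the active region.
So the transistor is saturated. With V_CE = 0.2 V, I_C = (V_CC − 0.2)/R_C = 6.5/1.2 = 5.42 mA.
Check: β·I_B = 13.6 mA > I_C = 5.42 mA, confirming saturation.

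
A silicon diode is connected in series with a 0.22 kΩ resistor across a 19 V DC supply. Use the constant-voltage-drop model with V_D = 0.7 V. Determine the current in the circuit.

KVL around the loop: 19 = V_D + I·R = 0.7 + I × 0.22 kΩ.
So I = (19 − 0.7) / 0.22 kΩ = 18.3 / 0.22 = 83.2 mA.

I ≈ 83 mA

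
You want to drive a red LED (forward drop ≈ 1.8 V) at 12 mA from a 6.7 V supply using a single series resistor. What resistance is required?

The resistor drops V_S − V_D = 6.7 − 1.8 = 4.9 V at 12 mA.
R = 4.9 V / 12 mA = 0.408 kΩ.

R ≈ 0.41 kΩ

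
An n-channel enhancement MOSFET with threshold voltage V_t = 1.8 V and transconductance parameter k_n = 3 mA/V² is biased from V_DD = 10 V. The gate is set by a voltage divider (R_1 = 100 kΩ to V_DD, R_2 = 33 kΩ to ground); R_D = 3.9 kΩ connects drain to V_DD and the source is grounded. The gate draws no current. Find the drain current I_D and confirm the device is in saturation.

V_G = V_DD·R_2/(R_1+R_2) = 10×33/133 = 2.48 V. With the source grounded, V_GS = V_G = 2.48 V.
Assume saturation: I_D = (k_n/2)(V_GS − V_t)² = (3/2)×(2.48 − 1.8)² = 1.5×0.681² = 0.696 mA.
V_DS = V_DD − I_D·R_D = 10 − 0.696×3.9 = 7.29 V.
Saturation requires V_DS ≥ V_GS − V_t = 0.681 V; 7.29 ≥ 0.681 ✓.

I_D ≈ 0.7 mA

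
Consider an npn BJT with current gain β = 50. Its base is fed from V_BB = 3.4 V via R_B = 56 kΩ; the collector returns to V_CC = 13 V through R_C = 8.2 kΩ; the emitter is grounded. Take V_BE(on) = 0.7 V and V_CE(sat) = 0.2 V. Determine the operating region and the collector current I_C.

saturation; I_C ≈ 1.6 mA

Assume active: I_B = (3.4 − 0.7)/56 = 0.0482 mA, giving I_C = β·I_B = 2.41 mA.
But then V_CE = 13 − 2.41×8.2 = -6.77 V < V_CE(sat) = 0.2 V — impossible in the active region.
So the transistor is saturated. With V_CE = 0.2 V, I_C = (V_CC − 0.2)/R_C = 12.8/8.2 = 1.56 mA.
Check: β·I_B = 2.41 mA > I_C = 1.56 mA, confirming saturation.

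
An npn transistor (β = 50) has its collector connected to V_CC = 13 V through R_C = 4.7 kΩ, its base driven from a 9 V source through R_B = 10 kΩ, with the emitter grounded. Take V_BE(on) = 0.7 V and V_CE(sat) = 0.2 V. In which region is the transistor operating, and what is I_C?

saturation; I_C ≈ 2.7 mA

Assume active: I_B = (9 − 0.7)/10 = 0.83 mA, giving I_C = β·I_B = 41.5 mA.
But then V_CE = 13 − 41.5×4.7 = -182 V < V_CE(sat) = 0.2 V — impossible in the active region.
So the transistor is saturated. With V_CE = 0.2 V, I_C = (V_CC − 0.2)/R_C = 12.8/4.7 = 2.72 mA.
Check: β·I_B = 41.5 mA > I_C = 2.72 mA, confirming saturation.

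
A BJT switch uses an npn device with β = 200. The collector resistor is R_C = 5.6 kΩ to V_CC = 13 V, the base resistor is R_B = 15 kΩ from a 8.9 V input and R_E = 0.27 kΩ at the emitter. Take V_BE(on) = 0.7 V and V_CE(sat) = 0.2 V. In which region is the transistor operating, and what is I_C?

Assume active: I_B = (8.9 − 0.7)/(15 + 201×0.27) = 0.118 mA, I_C = β·I_B = 23.7 mA.
Then V_CE = 13 − 23.7×5.6 − 23.8×0.27 = -126 V < 0.2 V — the active assumption fails.
Re-solve with V_CE = 0.2 V. KCL at the emitter: V_E/R_E = (V_BB−0.7−V_E)/R_B + (V_CC−0.2−V_E)/R_C, giving V_E = 0.717 V.
I_C = (V_CC − 0.2 − V_E)/R_C = (12.8 − 0.717)/5.6 = 2.16 mA.
Check: I_B = (8.2 − 0.717)/15 = 0.499 mA, and β·I_B = 99.8 mA > I_C, confirming saturation.

saturation; I_C ≈ 2.2 mA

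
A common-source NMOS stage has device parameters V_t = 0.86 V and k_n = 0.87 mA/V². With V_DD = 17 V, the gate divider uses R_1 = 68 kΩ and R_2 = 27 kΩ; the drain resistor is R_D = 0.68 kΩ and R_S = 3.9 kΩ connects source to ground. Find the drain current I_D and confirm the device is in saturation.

I_D ≈ 0.69 mA

V_G = V_DD·R_2/(R_1+R_2) = 17×27/95 = 4.83 V.
Assume saturation: I_D = (k_n/2)(V_GS − V_t)² with V_GS = V_G − I_D·R_S = 4.83 − 3.9·I_D.
Substituting gives 6.62·I_D² − 14.5·I_D + 6.86 = 0, with roots I_D = 0.694 or 1.49 mA.
The root I_D = 1.49 mA gives V_GS = -0.993 V ≤ V_t, so take I_D = 0.694 mA.
Then V_GS = 2.12 V and V_DS = V_DD − I_D(R_D+R_S) = 17 − 0.694×4.58 = 13.8 V.
Saturation requires V_DS ≥ V_GS − V_t = 1.26 V; 13.8 ≥ 1.26 ✓.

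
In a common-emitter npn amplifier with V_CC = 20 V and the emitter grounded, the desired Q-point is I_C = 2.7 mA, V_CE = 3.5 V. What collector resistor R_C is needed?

R_C ≈ 6.1 kΩ

Collector loop: V_CC = I_C·R_C + V_CE.
R_C = (V_CC − V_CE)/I_C = (20 − 3.5)/2.7 = 6.11 kΩ.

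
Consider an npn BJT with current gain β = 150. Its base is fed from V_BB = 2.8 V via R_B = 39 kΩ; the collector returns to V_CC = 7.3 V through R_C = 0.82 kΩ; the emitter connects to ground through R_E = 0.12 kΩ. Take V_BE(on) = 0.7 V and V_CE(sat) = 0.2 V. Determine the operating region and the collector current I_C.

Assume active. Base-emitter loop: I_B = (V_BB − V_BE)/(R_B + (β+1)R_E) = (2.8 − 0.7)/(39 + 151×0.12) = 0.0368 mA.
I_C = β·I_B = 150×0.0368 = 5.51 mA.
V_CE = V_CC − I_C·R_C − I_E·R_E = 7.3 − 5.51×0.82 − 5.55×0.12 = 2.11 V > V_CE(sat), so the active-region assumption holds.

active; I_C ≈ 5.5 mA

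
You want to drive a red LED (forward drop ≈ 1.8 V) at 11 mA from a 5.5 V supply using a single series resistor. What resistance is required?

R ≈ 0.34 kΩ

The resistor drops V_S − V_D = 5.5 − 1.8 = 3.7 V at 11 mA.
R = 3.7 V / 11 mA = 0.336 kΩ.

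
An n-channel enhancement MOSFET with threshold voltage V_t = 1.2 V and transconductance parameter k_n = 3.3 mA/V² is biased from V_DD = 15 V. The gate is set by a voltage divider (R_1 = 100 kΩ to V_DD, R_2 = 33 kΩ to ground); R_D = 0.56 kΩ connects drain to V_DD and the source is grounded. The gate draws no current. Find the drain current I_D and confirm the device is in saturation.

V_G = V_DD·R_2/(R_1+R_2) = 15×33/133 = 3.72 V. With the source grounded, V_GS = V_G = 3.72 V.
Assume saturation: I_D = (k_n/2)(V_GS − V_t)² = (3.3/2)×(3.72 − 1.2)² = 1.65×2.52² = 10.5 mA.
V_DS = V_DD − I_D·R_D = 15 − 10.5×0.56 = 9.12 V.
Saturation requires V_DS ≥ V_GS − V_t = 2.52 V; 9.12 ≥ 2.52 ✓.

I_D ≈ 10 mA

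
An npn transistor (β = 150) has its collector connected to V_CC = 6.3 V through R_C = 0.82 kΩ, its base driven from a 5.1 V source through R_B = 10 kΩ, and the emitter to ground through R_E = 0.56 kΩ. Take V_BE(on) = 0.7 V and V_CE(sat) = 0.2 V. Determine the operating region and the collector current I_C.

Assume active: I_B = (5.1 − 0.7)/(10 + 151×0.56) = 0.0465 mA, I_C = β·I_B = 6.98 mA.
Then V_CE = 6.3 − 6.98×0.82 − 7.03×0.56 = -3.36 V < 0.2 V — the active assumption fails.
Re-solve with V_CE = 0.2 V. KCL at the emitter: V_E/R_E = (V_BB−0.7−V_E)/R_B + (V_CC−0.2−V_E)/R_C, giving V_E = 2.54 V.
I_C = (V_CC − 0.2 − V_E)/R_C = (6.1 − 2.54)/0.82 = 4.34 mA.
Check: I_B = (4.4 − 2.54)/10 = 0.186 mA, and β·I_B = 27.9 mA > I_C, confirming saturation.

saturation; I_C ≈ 4.3 mA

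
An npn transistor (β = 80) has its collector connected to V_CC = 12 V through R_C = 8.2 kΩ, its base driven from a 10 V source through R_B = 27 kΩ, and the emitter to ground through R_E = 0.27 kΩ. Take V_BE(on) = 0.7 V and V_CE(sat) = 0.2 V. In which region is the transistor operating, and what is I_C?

saturation; I_C ≈ 1.4 mA

Assume active: I_B = (10 − 0.7)/(27 + 81×0.27) = 0.19 mA, I_C = β·I_B = 15.2 mA.
Then V_CE = 12 − 15.2×8.2 − 15.4×0.27 = -117 V < 0.2 V — the active assumption fails.
Re-solve with V_CE = 0.2 V. KCL at the emitter: V_E/R_E = (V_BB−0.7−V_E)/R_B + (V_CC−0.2−V_E)/R_C, giving V_E = 0.462 V.
I_C = (V_CC − 0.2 − V_E)/R_C = (11.8 − 0.462)/8.2 = 1.38 mA.
Check: I_B = (9.3 − 0.462)/27 = 0.327 mA, and β·I_B = 26.2 mA > I_C, confirming saturation.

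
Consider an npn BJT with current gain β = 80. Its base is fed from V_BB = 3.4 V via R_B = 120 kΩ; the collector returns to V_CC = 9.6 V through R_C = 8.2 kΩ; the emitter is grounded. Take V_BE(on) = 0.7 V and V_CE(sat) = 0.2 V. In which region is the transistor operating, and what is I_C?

Assume active: I_B = (3.4 − 0.7)/120 = 0.0225 mA, giving I_C = β·I_B = 1.8 mA.
But then V_CE = 9.6 − 1.8×8.2 = -5.16 V < V_CE(sat) = 0.2 V — impossible in the active region.
So the transistor is saturated. With V_CE = 0.2 V, I_C = (V_CC − 0.2)/R_C = 9.4/8.2 = 1.15 mA.
Check: β·I_B = 1.8 mA > I_C = 1.15 mA, confirming saturation.

saturation; I_C ≈ 1.1 mA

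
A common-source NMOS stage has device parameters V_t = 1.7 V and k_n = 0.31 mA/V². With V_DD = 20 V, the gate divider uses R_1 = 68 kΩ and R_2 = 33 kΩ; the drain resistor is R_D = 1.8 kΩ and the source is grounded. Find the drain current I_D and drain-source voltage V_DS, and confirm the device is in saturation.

I_D ≈ 3.6 mA, V_DS ≈ 13 V

V_G = V_DD·R_2/(R_1+R_2) = 20×33/101 = 6.53 V. With the source grounded, V_GS = V_G = 6.53 V.
Assume saturation: I_D = (k_n/2)(V_GS − V_t)² = (0.31/2)×(6.53 − 1.7)² = 0.155×4.83² = 3.62 mA.
V_DS = V_DD − I_D·R_D = 20 − 3.62×1.8 = 13.5 V.
Saturation requires V_DS ≥ V_GS − V_t = 4.83 V; 13.5 ≥ 4.83 ✓.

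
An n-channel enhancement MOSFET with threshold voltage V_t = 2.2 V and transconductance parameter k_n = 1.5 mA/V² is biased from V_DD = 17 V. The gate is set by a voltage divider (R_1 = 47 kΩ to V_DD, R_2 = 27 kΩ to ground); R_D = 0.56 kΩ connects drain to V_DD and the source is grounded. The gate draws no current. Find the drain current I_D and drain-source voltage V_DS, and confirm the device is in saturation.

V_G = V_DD·R_2/(R_1+R_2) = 17×27/74 = 6.2 V. With the source grounded, V_GS = V_G = 6.2 V.
Assume saturation: I_D = (k_n/2)(V_GS − V_t)² = (1.5/2)×(6.2 − 2.2)² = 0.75×4² = 12 mA.
V_DS = V_DD − I_D·R_D = 17 − 12×0.56 = 10.3 V.
Saturation requires V_DS ≥ V_GS − V_t = 4 V; 10.3 ≥ 4 ✓.

I_D ≈ 12 mA, V_DS ≈ 10 V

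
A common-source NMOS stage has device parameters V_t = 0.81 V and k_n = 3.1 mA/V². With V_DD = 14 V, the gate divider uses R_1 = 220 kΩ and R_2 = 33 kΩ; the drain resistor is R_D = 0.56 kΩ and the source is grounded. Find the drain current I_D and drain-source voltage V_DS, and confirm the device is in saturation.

V_G = V_DD·R_2/(R_1+R_2) = 14×33/253 = 1.83 V. With the source grounded, V_GS = V_G = 1.83 V.
Assume saturation: I_D = (k_n/2)(V_GS − V_t)² = (3.1/2)×(1.83 − 0.81)² = 1.55×1.02² = 1.6 mA.
V_DS = V_DD − I_D·R_D = 14 − 1.6×0.56 = 13.1 V.
Saturation requires V_DS ≥ V_GS − V_t = 1.02 V; 13.1 ≥ 1.02 ✓.

I_D ≈ 1.6 mA, V_DS ≈ 13 V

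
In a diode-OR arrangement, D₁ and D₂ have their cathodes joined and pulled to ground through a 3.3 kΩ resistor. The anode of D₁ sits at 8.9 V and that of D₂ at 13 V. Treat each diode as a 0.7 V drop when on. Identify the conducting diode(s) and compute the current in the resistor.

Only D₂ conducts; I_R ≈ 3.7 mA

Assume both conduct. Then node N would need to be at both 8.9−0.7 = 8.2 V and 13−0.7 = 12.3 V, which is impossible.
Assume only D₂ conducts: V_N = 13 − 0.7 = 12.3 V, so I_R = 12.3/3.3 = 3.73 mA.
Check D₁: its anode-to-cathode voltage is 8.9 − 12.3 = -3.4 V < 0.7 V, so it is off. The assumption is consistent.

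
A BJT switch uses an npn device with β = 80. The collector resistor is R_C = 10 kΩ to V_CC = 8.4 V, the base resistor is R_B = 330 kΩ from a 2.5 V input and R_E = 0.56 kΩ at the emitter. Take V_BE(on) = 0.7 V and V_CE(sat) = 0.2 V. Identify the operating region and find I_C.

Assume active. Base-emitter loop: I_B = (V_BB − V_BE)/(R_B + (β+1)R_E) = (2.5 − 0.7)/(330 + 81×0.56) = 0.0048 mA.
I_C = β·I_B = 80×0.0048 = 0.384 mA.
V_CE = V_CC − I_C·R_C − I_E·R_E = 8.4 − 0.384×10 − 0.388×0.56 = 4.35 V > V_CE(sat), so the active-region assumption holds.

active; I_C ≈ 0.38 mA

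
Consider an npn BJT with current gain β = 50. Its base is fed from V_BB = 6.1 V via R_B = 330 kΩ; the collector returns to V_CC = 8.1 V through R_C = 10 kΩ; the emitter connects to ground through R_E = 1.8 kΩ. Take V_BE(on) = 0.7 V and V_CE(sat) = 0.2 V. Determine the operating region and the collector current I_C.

active; I_C ≈ 0.64 mA

Assume active. Base-emitter loop: I_B = (V_BB − V_BE)/(R_B + (β+1)R_E) = (6.1 − 0.7)/(330 + 51×1.8) = 0.0128 mA.
I_C = β·I_B = 50×0.0128 = 0.64 mA.
V_CE = V_CC − I_C·R_C − I_E·R_E = 8.1 − 0.64×10 − 0.653×1.8 = 0.524 V > V_CE(sat), so the active-region assumption holds.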